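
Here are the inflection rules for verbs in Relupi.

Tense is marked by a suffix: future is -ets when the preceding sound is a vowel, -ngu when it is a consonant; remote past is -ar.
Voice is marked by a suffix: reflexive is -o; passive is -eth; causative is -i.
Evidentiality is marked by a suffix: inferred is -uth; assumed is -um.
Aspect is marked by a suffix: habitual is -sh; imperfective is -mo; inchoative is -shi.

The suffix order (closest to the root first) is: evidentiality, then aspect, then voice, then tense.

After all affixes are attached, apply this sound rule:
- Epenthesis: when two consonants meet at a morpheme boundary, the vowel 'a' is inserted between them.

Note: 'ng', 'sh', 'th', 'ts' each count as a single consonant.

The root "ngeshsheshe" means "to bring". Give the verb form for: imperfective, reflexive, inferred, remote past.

ngeshshesheuthamooar

Attach evidentiality inferred -uth → ngeshshesheuth.
Attach aspect imperfective -mo → ngeshshesheuthmo.
Attach voice reflexive -o → ngeshshesheuthmoo.
Attach tense remote past -ar → ngeshshesheuthmooar.
Apply epenthesis: ngeshshesheuthmooar → ngeshshesheuthamooar.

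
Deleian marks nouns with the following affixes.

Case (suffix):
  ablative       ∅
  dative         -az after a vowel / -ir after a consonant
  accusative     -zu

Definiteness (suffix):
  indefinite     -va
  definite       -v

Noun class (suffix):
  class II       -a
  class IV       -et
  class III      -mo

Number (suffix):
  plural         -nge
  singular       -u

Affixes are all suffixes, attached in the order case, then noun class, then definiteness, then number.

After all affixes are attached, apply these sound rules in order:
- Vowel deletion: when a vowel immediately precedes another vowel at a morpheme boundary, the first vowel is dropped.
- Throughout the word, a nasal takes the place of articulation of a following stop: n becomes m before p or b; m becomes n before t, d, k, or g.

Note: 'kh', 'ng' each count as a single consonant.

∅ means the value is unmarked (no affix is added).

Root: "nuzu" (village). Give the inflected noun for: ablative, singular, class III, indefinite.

nuzumovu

case = ablative: zero marking, form stays nuzu.
Attach noun class class III -mo → nuzumo.
Attach definiteness indefinite -va → nuzumova.
Attach number singular -u → nuzumovau.
Apply vowel deletion: nuzumovau → nuzumovu.
Nasal assimilation: no change.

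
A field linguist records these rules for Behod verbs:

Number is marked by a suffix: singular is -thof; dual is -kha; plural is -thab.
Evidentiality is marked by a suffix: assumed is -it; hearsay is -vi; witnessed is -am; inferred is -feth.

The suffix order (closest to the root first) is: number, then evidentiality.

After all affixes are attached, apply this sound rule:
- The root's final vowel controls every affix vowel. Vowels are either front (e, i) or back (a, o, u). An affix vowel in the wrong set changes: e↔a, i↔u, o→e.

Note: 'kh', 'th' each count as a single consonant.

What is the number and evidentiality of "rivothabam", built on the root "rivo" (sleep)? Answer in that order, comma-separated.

Segment: rivo-thab-am.
number: -thab → plural.
evidentiality: -am → witnessed.

plural, witnessed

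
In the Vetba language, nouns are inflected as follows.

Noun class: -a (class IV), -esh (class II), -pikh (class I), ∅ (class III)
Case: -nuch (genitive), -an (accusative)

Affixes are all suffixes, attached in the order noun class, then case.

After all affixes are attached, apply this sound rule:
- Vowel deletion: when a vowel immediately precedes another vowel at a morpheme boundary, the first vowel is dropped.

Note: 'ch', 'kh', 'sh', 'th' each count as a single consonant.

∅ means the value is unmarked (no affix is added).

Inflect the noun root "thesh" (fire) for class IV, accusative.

theshan

Attach noun class class IV -a → thesha.
Attach case accusative -an → theshaan.
Apply vowel deletion: theshaan → theshan.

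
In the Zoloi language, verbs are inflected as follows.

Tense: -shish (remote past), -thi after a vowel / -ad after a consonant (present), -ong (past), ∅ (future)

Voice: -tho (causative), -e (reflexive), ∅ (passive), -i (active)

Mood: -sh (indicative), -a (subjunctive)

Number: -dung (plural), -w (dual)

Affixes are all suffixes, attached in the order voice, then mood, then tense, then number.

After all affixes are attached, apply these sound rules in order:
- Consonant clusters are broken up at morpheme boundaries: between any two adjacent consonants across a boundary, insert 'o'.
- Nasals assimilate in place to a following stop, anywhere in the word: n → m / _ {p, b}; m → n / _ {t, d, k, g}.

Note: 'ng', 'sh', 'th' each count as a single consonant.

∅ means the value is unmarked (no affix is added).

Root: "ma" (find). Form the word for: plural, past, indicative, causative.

Attach voice causative -tho → matho.
Attach mood indicative -sh → mathosh.
Attach tense past -ong → mathoshong.
Attach number plural -dung → mathoshongdung.
Apply epenthesis: mathoshongdung → mathoshongodung.
Nasal assimilation: no change.

mathoshongodung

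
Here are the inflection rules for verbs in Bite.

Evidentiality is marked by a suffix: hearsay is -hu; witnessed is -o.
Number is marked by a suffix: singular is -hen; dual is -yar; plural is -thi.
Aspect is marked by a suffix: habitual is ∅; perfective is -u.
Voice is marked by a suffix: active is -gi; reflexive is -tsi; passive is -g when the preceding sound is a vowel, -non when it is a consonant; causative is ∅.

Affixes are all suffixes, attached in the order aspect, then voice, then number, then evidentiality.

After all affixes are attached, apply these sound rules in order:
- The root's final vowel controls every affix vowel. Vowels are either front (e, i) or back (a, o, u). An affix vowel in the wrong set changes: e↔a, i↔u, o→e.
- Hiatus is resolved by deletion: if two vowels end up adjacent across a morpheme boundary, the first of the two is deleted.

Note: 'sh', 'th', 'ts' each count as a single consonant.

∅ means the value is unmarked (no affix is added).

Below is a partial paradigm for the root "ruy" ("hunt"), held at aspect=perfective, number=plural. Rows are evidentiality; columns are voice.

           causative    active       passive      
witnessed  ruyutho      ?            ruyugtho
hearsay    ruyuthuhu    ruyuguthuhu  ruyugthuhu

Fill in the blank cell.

Attach aspect perfective -u → ruyu.
Attach voice active -gi → ruyugi.
Attach number plural -thi → ruyugithi.
Attach evidentiality witnessed -o → ruyugithio.
Apply vowel harmony: ruyugithio → ruyuguthuo.
Apply vowel deletion: ruyuguthuo → ruyugutho.

ruyugutho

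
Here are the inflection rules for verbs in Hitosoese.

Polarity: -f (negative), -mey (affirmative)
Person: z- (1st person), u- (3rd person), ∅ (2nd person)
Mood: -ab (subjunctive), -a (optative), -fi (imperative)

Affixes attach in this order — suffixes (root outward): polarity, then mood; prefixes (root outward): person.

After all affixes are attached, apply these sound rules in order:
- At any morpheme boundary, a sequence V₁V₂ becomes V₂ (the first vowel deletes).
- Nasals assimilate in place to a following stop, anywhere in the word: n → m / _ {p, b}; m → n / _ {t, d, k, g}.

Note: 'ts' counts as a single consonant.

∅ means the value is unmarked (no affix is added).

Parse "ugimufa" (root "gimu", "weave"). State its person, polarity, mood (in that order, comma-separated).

3rd person, negative, optative

Segment: u-gimu-f-a.
person: u- → 3rd person.
polarity: -f → negative.
mood: -a → optative.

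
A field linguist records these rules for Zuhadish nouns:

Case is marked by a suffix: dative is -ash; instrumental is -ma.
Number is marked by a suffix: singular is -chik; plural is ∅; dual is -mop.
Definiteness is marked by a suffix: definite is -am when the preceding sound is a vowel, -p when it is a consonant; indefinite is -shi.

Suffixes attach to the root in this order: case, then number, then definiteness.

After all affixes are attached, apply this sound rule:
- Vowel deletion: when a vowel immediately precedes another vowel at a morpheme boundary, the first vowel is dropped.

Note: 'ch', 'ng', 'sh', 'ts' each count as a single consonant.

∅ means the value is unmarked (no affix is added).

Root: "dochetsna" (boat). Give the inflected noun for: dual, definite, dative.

dochetsnashmopp

Attach case dative -ash → dochetsnaash.
Attach number dual -mop → dochetsnaashmop.
Attach definiteness definite -p (after consonant 'p') → dochetsnaashmopp.
Apply vowel deletion: dochetsnaashmopp → dochetsnashmopp.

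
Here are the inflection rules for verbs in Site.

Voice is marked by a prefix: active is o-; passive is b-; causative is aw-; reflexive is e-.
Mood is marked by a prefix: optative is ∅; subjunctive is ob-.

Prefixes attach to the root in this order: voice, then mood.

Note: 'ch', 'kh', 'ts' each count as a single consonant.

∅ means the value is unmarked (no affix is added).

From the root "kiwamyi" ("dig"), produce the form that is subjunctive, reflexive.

obekiwamyi

Attach voice reflexive e- → ekiwamyi.
Attach mood subjunctive ob- → obekiwamyi.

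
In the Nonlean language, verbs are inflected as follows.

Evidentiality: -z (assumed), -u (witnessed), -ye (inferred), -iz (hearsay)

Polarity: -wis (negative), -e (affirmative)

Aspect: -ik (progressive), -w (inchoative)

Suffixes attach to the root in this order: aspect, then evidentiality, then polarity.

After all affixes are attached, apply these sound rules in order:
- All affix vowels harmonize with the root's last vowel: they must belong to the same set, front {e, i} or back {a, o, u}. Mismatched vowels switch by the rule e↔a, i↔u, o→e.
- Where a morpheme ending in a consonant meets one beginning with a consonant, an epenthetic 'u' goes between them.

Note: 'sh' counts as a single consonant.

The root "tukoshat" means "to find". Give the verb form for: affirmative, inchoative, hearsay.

Attach aspect inchoative -w → tukoshatw.
Attach evidentiality hearsay -iz → tukoshatwiz.
Attach polarity affirmative -e → tukoshatwize.
Apply vowel harmony: tukoshatwize → tukoshatwuza.
Apply epenthesis: tukoshatwuza → tukoshatuwuza.

tukoshatuwuza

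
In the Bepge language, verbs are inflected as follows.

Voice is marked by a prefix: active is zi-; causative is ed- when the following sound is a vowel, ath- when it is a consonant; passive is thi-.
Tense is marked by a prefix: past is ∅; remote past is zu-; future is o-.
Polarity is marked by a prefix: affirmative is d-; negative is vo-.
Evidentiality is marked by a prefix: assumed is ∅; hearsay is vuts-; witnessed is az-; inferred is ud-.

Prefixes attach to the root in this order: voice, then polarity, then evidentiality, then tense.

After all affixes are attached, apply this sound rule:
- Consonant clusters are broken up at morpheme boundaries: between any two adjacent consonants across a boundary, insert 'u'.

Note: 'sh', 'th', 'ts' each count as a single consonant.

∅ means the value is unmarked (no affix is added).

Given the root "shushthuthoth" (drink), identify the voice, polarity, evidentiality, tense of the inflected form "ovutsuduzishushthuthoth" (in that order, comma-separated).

Segment: o-vuts-d-zi-shushthuthoth.
voice: zi- → active.
polarity: d- → affirmative.
evidentiality: vuts- → hearsay.
tense: o- → future.

active, affirmative, hearsay, future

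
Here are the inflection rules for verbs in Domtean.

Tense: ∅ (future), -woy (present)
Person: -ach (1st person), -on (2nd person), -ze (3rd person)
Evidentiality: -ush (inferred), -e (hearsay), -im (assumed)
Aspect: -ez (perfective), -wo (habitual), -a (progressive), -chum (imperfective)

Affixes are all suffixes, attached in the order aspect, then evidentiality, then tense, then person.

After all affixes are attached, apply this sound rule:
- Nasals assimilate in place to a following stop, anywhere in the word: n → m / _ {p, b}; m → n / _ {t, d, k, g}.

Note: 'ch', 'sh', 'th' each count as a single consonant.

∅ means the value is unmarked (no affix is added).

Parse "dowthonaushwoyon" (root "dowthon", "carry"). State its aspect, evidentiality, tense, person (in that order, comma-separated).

Segment: dowthon-a-ush-woy-on.
aspect: -a → progressive.
evidentiality: -ush → inferred.
tense: -woy → present.
person: -on → 2nd person.

progressive, inferred, present, 2nd person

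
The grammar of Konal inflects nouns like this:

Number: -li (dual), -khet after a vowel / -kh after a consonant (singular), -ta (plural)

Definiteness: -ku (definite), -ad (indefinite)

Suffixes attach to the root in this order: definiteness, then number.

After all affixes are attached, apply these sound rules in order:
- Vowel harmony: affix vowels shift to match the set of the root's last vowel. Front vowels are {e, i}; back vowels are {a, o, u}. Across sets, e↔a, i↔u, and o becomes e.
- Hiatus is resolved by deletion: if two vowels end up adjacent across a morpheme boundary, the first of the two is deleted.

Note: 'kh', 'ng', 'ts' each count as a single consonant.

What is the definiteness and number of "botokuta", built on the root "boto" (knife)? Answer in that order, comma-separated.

Segment: boto-ku-ta.
definiteness: -ku → definite.
number: -ta → plural.

definite, plural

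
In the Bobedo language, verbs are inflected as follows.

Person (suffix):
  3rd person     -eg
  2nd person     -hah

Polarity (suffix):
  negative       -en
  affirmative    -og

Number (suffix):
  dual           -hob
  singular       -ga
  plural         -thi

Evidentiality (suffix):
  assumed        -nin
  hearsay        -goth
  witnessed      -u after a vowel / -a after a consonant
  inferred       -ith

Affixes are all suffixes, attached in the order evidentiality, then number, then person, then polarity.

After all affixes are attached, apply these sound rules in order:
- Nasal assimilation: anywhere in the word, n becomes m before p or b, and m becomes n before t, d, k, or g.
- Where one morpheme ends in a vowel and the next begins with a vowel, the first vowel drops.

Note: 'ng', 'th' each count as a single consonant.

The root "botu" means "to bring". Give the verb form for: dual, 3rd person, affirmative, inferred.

botithhobegog

Attach evidentiality inferred -ith → botuith.
Attach number dual -hob → botuithhob.
Attach person 3rd person -eg → botuithhobeg.
Attach polarity affirmative -og → botuithhobegog.
Nasal assimilation: no change.
Apply vowel deletion: botuithhobegog → botithhobegog.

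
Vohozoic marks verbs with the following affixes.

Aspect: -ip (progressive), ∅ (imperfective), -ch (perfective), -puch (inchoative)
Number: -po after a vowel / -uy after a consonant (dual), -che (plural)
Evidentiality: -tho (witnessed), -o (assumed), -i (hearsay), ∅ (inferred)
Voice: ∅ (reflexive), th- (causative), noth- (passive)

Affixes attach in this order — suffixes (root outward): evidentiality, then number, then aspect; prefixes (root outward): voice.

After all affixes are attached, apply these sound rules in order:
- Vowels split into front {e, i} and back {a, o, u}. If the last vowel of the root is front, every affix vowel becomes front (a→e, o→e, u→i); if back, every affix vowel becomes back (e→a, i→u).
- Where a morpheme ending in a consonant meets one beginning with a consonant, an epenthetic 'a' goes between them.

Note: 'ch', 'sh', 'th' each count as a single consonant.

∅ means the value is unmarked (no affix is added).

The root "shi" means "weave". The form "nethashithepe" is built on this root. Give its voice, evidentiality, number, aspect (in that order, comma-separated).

Segment: noth-shi-tho-po.
voice: noth- → passive.
evidentiality: -tho → witnessed.
number: -po/uy → dual.
aspect: ∅ → imperfective.

passive, witnessed, dual, imperfective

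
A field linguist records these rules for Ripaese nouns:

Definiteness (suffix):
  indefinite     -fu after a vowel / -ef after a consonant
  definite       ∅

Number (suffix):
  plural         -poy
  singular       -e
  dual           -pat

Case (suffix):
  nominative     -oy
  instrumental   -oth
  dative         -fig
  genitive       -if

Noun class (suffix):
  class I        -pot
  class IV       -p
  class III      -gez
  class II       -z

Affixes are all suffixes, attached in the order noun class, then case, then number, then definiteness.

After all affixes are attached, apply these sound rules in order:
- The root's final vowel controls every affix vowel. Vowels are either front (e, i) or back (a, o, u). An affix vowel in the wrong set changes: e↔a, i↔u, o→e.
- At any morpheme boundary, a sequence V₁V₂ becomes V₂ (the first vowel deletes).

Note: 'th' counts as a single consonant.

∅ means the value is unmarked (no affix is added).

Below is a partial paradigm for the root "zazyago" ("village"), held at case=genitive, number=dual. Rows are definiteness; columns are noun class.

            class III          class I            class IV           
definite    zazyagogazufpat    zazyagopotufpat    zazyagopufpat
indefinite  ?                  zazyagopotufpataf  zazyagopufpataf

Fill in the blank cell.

Attach noun class class III -gez → zazyagogez.
Attach case genitive -if → zazyagogezif.
Attach number dual -pat → zazyagogezifpat.
Attach definiteness indefinite -ef (after consonant 't') → zazyagogezifpatef.
Apply vowel harmony: zazyagogezifpatef → zazyagogazufpataf.
Vowel deletion: no change.

zazyagogazufpataf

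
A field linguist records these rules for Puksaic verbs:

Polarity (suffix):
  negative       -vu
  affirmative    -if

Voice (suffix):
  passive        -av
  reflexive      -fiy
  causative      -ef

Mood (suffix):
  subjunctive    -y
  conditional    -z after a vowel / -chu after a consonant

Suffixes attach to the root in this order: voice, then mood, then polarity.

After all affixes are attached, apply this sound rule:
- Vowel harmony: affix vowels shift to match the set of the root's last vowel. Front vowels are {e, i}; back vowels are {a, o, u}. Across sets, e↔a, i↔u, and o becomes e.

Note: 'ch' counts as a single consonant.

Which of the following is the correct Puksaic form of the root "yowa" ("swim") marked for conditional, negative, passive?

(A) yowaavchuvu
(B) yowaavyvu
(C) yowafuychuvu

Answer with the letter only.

Attach voice passive -av → yowaav.
Attach mood conditional -chu (after consonant 'v') → yowaavchu.
Attach polarity negative -vu → yowaavchuvu.
Vowel harmony: no change.
So the correct form is yowaavchuvu, option (A).
(C) yowafuychuvu is wrong: it uses reflexive instead of passive for voice.
(B) yowaavyvu is wrong: it uses subjunctive instead of conditional for mood.

A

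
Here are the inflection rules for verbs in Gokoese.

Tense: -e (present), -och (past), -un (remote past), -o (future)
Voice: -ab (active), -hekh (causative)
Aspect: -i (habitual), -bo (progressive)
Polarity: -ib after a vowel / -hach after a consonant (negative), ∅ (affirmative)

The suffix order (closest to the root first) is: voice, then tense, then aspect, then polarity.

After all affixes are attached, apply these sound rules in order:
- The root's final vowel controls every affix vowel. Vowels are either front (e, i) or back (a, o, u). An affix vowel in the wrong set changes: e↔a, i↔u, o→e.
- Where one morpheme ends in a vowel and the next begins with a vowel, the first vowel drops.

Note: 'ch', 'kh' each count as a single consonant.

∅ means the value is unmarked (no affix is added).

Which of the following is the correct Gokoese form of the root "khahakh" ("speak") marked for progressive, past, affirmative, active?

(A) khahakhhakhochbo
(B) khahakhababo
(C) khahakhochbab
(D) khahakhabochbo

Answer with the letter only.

D

Attach voice active -ab → khahakhab.
Attach tense past -och → khahakhaboch.
Attach aspect progressive -bo → khahakhabochbo.
polarity = affirmative: zero marking, form stays khahakhabochbo.
Vowel harmony: no change.
Vowel deletion: no change.
So the correct form is khahakhabochbo, option (D).
(A) khahakhhakhochbo is wrong: it uses causative instead of active for voice.
(B) khahakhababo is wrong: it uses present instead of past for tense.
(C) khahakhochbab is wrong: it has the affixes in the wrong order.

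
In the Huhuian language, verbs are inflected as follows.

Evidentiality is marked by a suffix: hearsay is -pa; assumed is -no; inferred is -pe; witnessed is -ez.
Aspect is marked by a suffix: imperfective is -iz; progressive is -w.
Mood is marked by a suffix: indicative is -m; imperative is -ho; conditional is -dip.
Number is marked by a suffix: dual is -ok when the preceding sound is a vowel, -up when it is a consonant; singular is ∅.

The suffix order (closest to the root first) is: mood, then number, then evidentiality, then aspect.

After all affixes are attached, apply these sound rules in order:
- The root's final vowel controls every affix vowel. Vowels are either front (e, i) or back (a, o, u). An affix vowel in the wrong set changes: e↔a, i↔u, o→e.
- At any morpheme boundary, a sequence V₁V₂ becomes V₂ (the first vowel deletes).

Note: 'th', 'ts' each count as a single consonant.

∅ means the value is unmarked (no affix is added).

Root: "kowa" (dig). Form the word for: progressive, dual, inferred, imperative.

kowahokpaw

Attach mood imperative -ho → kowaho.
Attach number dual -ok (after vowel 'o') → kowahook.
Attach evidentiality inferred -pe → kowahookpe.
Attach aspect progressive -w → kowahookpew.
Apply vowel harmony: kowahookpew → kowahookpaw.
Apply vowel deletion: kowahookpaw → kowahokpaw.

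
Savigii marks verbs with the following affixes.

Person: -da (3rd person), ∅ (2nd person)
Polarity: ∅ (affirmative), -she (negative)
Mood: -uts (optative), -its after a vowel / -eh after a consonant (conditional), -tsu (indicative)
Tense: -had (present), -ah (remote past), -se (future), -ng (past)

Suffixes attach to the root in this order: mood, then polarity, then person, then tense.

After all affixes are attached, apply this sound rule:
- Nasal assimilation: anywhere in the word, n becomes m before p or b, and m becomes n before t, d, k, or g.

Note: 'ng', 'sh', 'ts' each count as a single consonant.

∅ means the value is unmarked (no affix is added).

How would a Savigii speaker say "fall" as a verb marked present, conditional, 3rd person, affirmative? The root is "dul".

dulehdahad

Attach mood conditional -eh (after consonant 'l') → duleh.
polarity = affirmative: zero marking, form stays duleh.
Attach person 3rd person -da → dulehda.
Attach tense present -had → dulehdahad.
Nasal assimilation: no change.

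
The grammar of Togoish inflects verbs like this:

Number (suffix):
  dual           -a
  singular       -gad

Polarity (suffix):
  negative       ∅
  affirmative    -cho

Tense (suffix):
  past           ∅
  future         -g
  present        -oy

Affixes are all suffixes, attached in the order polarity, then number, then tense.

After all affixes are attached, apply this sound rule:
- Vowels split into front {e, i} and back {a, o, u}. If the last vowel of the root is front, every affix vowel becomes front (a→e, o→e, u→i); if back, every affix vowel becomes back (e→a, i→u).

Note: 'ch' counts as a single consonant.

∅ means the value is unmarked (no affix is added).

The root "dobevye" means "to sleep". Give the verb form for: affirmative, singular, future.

Attach polarity affirmative -cho → dobevyecho.
Attach number singular -gad → dobevyechogad.
Attach tense future -g → dobevyechogadg.
Apply vowel harmony: dobevyechogadg → dobevyechegedg.

dobevyechegedg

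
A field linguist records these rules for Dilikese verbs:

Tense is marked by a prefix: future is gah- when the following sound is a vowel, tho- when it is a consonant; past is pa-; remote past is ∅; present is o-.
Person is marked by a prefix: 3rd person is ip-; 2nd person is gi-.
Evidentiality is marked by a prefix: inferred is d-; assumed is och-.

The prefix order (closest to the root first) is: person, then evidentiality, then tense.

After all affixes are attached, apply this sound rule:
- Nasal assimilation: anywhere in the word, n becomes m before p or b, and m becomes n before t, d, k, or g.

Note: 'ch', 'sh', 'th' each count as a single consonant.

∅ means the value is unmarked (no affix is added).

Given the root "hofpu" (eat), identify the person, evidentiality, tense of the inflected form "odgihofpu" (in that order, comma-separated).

Segment: o-d-gi-hofpu.
person: gi- → 2nd person.
evidentiality: d- → inferred.
tense: o- → present.

2nd person, inferred, present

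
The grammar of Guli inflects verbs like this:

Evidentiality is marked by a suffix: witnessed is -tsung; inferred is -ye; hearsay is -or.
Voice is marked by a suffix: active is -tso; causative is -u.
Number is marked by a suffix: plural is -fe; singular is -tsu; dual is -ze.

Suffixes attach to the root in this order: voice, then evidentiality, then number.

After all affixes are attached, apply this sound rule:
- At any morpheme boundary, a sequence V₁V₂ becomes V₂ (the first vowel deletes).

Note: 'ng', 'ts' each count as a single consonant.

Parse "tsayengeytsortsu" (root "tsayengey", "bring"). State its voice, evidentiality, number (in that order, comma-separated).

Segment: tsayengey-tso-or-tsu.
voice: -tso → active.
evidentiality: -or → hearsay.
number: -tsu → singular.

active, hearsay, singular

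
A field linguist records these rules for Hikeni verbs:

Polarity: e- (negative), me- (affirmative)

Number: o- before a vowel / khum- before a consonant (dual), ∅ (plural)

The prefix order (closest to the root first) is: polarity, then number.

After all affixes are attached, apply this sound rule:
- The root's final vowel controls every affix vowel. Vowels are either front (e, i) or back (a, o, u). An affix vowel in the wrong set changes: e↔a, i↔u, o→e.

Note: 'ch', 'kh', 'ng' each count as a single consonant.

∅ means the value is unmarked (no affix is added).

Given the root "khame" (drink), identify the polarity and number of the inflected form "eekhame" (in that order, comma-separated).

negative, dual

Segment: o-e-khame.
polarity: e- → negative.
number: o/khum- → dual.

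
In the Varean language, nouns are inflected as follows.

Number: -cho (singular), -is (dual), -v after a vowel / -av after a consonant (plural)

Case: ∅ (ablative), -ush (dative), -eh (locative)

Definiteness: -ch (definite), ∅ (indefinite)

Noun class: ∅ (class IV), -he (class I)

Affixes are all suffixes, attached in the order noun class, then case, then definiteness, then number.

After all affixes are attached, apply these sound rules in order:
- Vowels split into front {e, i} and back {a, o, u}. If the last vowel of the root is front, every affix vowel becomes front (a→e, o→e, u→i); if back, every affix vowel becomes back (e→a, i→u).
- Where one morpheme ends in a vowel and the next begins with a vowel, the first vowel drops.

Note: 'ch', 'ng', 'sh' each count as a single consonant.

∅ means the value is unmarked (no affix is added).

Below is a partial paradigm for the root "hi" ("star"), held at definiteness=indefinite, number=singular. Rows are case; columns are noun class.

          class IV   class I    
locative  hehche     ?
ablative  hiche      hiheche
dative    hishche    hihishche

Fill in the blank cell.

hihehche

Attach noun class class I -he → hihe.
Attach case locative -eh → hiheeh.
definiteness = indefinite: zero marking, form stays hiheeh.
Attach number singular -cho → hiheehcho.
Apply vowel harmony: hiheehcho → hiheehche.
Apply vowel deletion: hiheehche → hihehche.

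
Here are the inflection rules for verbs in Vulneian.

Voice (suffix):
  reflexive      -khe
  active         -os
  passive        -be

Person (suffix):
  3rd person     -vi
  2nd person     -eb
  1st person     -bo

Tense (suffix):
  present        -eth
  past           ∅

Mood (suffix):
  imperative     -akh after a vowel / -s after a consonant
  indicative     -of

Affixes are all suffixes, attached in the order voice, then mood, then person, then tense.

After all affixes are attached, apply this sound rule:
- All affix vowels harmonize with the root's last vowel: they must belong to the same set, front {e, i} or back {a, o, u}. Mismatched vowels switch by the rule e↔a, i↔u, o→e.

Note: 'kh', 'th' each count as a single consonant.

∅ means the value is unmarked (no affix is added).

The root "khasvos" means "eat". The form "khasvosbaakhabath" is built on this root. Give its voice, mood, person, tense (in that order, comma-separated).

passive, imperative, 2nd person, present

Segment: khasvos-be-akh-eb-eth.
voice: -be → passive.
mood: -akh/s → imperative.
person: -eb → 2nd person.
tense: -eth → present.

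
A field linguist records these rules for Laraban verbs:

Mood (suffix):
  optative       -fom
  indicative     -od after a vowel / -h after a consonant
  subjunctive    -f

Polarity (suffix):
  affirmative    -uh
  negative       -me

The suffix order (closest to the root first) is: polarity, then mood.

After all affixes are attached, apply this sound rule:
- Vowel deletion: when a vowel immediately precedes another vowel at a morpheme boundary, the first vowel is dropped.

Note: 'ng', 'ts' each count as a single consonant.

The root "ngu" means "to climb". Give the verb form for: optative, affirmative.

nguhfom

Attach polarity affirmative -uh → nguuh.
Attach mood optative -fom → nguuhfom.
Apply vowel deletion: nguuhfom → nguhfom.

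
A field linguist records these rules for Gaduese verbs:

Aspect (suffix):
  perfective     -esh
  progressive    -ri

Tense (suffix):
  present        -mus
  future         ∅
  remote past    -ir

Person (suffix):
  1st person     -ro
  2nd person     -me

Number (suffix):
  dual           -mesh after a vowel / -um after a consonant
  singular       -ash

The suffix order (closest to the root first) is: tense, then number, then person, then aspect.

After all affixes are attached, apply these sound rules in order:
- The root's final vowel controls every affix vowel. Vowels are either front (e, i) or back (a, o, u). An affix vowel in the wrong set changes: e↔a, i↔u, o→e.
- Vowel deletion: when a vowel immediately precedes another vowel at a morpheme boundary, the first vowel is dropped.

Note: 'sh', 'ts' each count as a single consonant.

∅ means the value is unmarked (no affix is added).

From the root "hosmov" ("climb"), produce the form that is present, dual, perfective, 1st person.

Attach tense present -mus → hosmovmus.
Attach number dual -um (after consonant 's') → hosmovmusum.
Attach person 1st person -ro → hosmovmusumro.
Attach aspect perfective -esh → hosmovmusumroesh.
Apply vowel harmony: hosmovmusumroesh → hosmovmusumroash.
Apply vowel deletion: hosmovmusumroash → hosmovmusumrash.

hosmovmusumrash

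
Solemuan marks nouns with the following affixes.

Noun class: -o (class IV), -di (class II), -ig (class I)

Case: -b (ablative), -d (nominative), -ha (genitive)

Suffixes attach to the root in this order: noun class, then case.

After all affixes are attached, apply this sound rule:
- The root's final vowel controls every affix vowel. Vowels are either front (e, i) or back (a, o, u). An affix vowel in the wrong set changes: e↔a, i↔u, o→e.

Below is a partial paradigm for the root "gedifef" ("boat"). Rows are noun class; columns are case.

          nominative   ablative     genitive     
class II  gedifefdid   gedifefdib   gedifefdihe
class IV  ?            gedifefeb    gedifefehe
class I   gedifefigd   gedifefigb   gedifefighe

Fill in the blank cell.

Attach noun class class IV -o → gedifefo.
Attach case nominative -d → gedifefod.
Apply vowel harmony: gedifefod → gedifefed.

gedifefed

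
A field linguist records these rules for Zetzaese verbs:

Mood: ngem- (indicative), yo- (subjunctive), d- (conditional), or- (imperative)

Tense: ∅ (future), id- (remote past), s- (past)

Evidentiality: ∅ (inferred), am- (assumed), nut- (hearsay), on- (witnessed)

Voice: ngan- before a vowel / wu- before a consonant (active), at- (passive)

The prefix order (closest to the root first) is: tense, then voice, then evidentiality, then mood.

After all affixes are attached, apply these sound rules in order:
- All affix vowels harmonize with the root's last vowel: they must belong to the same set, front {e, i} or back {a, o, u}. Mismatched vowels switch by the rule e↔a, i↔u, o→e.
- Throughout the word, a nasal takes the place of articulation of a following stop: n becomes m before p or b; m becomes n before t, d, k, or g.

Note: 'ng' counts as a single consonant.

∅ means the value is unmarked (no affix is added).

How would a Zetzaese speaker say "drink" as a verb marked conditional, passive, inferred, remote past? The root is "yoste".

detidyoste

Attach tense remote past id- → idyoste.
Attach voice passive at- → atidyoste.
evidentiality = inferred: zero marking, form stays atidyoste.
Attach mood conditional d- → datidyoste.
Apply vowel harmony: datidyoste → detidyoste.
Nasal assimilation: no change.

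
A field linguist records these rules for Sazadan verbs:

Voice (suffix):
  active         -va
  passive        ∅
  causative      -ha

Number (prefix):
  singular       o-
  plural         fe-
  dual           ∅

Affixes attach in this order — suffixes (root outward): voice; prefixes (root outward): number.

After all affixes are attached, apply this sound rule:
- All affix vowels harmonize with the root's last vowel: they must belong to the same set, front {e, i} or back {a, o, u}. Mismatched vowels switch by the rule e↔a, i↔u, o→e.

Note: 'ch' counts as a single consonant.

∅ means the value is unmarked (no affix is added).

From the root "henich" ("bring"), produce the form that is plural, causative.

fehenichhe

Attach voice causative -ha → henichha.
Attach number plural fe- → fehenichha.
Apply vowel harmony: fehenichha → fehenichhe.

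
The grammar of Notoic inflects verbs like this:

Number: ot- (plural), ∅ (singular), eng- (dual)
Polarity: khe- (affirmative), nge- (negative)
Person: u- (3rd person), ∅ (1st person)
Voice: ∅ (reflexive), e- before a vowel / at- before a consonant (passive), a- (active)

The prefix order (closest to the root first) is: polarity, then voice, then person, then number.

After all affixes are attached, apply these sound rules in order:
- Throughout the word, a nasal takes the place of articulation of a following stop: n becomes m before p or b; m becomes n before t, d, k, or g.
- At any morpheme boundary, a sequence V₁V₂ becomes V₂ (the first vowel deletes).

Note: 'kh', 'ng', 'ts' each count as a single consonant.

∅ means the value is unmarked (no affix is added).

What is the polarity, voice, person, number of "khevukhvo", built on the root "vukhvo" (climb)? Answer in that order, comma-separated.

affirmative, reflexive, 1st person, singular

Segment: khe-vukhvo.
polarity: khe- → affirmative.
voice: ∅ → reflexive.
person: ∅ → 1st person.
number: ∅ → singular.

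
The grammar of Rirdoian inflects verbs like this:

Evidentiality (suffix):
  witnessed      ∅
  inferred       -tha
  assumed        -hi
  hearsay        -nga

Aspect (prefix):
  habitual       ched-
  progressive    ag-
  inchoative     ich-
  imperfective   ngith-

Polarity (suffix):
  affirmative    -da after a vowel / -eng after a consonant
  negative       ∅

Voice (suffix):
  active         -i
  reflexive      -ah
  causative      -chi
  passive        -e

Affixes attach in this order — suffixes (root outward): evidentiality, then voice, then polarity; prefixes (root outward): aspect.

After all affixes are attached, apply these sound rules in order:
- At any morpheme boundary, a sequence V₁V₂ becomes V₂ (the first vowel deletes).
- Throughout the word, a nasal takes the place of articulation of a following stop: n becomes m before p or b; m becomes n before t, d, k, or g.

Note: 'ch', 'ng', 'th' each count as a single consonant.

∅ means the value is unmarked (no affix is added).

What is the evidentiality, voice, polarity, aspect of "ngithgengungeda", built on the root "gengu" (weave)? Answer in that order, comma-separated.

Segment: ngith-gengu-nga-e-da.
evidentiality: -nga → hearsay.
voice: -e → passive.
polarity: -da/eng → affirmative.
aspect: ngith- → imperfective.

hearsay, passive, affirmative, imperfective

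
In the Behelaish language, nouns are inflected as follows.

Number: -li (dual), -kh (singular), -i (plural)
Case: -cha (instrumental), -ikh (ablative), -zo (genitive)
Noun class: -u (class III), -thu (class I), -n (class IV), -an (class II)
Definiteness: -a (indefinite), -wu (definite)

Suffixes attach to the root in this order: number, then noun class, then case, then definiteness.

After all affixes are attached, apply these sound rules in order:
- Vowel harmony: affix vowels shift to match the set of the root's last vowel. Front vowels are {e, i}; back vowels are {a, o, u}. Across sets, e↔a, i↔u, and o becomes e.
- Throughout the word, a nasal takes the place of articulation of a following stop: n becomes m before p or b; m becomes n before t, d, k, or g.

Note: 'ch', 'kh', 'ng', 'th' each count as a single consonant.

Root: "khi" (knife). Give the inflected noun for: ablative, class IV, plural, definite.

khiinikhwi

Attach number plural -i → khii.
Attach noun class class IV -n → khiin.
Attach case ablative -ikh → khiinikh.
Attach definiteness definite -wu → khiinikhwu.
Apply vowel harmony: khiinikhwu → khiinikhwi.
Nasal assimilation: no change.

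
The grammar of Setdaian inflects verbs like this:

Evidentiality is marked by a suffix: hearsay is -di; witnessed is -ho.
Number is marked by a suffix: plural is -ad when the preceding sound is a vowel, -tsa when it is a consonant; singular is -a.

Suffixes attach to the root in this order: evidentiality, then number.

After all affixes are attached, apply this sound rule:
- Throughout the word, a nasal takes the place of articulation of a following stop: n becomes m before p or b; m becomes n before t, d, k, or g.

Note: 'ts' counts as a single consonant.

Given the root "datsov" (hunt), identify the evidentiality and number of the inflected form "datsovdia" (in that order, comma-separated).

Segment: datsov-di-a.
evidentiality: -di → hearsay.
number: -a → singular.

hearsay, singular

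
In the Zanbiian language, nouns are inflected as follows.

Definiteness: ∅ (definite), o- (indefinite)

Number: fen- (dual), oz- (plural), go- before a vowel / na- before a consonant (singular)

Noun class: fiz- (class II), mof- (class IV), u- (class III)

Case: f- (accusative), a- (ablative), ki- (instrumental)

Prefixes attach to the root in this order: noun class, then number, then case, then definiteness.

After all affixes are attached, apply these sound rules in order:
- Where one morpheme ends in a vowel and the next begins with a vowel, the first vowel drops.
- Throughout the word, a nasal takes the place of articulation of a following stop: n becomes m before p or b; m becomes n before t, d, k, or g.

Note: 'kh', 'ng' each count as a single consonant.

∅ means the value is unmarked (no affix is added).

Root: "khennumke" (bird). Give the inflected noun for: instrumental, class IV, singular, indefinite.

okinamofkhennunke

Attach noun class class IV mof- → mofkhennumke.
Attach number singular na- (before consonant 'm') → namofkhennumke.
Attach case instrumental ki- → kinamofkhennumke.
Attach definiteness indefinite o- → okinamofkhennumke.
Vowel deletion: no change.
Apply nasal assimilation: okinamofkhennumke → okinamofkhennunke.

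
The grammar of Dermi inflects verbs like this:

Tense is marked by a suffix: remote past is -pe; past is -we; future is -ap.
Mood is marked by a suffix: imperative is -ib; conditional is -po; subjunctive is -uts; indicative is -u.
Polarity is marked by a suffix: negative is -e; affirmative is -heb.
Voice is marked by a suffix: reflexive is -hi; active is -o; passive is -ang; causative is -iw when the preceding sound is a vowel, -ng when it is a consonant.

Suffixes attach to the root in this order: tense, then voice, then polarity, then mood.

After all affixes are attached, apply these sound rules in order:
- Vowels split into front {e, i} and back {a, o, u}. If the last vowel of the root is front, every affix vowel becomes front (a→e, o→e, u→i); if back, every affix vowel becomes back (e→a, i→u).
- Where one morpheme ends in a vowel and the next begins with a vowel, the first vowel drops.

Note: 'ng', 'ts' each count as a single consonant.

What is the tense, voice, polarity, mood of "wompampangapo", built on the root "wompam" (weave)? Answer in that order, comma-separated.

Segment: wompam-pe-ang-e-po.
tense: -pe → remote past.
voice: -ang → passive.
polarity: -e → negative.
mood: -po → conditional.

remote past, passive, negative, conditional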